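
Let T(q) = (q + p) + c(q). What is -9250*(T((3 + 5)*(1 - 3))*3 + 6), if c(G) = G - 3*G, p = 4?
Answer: -610500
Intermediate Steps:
c(G) = -2*G
T(q) = 4 - q (T(q) = (q + 4) - 2*q = (4 + q) - 2*q = 4 - q)
-9250*(T((3 + 5)*(1 - 3))*3 + 6) = -9250*((4 - (3 + 5)*(1 - 3))*3 + 6) = -9250*((4 - 8*(-2))*3 + 6) = -9250*((4 - 1*(-16))*3 + 6) = -9250*((4 + 16)*3 + 6) = -9250*(20*3 + 6) = -9250*(60 + 6) = -9250*66 = -610500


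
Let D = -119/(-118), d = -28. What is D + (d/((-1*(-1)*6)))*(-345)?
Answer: 190099/118 ≈ 1611.0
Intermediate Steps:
D = 119/118 (D = -119*(-1/118) = 119/118 ≈ 1.0085)
D + (d/((-1*(-1)*6)))*(-345) = 119/118 - 28/(-1*(-1)*6)*(-345) = 119/118 - 28/(1*6)*(-345) = 119/118 - 28/6*(-345) = 119/118 - 28*⅙*(-345) = 119/118 - 14/3*(-345) = 119/118 + 1610 = 190099/118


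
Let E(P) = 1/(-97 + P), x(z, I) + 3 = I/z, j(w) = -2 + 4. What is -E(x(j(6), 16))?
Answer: 1/92 ≈ 0.010870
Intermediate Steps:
j(w) = 2
x(z, I) = -3 + I/z
-E(x(j(6), 16)) = -1/(-97 + (-3 + 16/2)) = -1/(-97 + (-3 + 16*(½))) = -1/(-97 + (-3 + 8)) = -1/(-97 + 5) = -1/(-92) = -1*(-1/92) = 1/92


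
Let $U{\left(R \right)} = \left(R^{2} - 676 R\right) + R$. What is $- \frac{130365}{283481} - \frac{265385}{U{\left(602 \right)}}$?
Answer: $\frac{69502584895}{12457856026} \approx 5.579$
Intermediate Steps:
$U{\left(R \right)} = R^{2} - 675 R$
$- \frac{130365}{283481} - \frac{265385}{U{\left(602 \right)}} = - \frac{130365}{283481} - \frac{265385}{602 \left(-675 + 602\right)} = \left(-130365\right) \frac{1}{283481} - \frac{265385}{602 \left(-73\right)} = - \frac{130365}{283481} - \frac{265385}{-43946} = - \frac{130365}{283481} - - \frac{265385}{43946} = - \frac{130365}{283481} + \frac{265385}{43946} = \frac{69502584895}{12457856026}$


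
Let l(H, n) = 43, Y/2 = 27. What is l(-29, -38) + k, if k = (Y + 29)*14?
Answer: 1205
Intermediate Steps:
Y = 54 (Y = 2*27 = 54)
k = 1162 (k = (54 + 29)*14 = 83*14 = 1162)
l(-29, -38) + k = 43 + 1162 = 1205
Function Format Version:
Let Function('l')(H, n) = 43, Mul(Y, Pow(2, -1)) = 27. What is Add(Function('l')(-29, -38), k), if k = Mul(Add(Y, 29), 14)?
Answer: 1205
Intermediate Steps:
Y = 54 (Y = Mul(2, 27) = 54)
k = 1162 (k = Mul(Add(54, 29), 14) = Mul(83, 14) = 1162)
Add(Function('l')(-29, -38), k) = Add(43, 1162) = 1205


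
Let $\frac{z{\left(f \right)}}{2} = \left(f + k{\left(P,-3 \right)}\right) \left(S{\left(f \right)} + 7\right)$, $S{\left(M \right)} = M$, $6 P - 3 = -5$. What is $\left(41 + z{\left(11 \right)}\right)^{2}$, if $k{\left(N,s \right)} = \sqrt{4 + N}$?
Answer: $195721 + 10488 \sqrt{33} \approx 2.5597 \cdot 10^{5}$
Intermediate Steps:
$P = - \frac{1}{3}$ ($P = \frac{1}{2} + \frac{1}{6} \left(-5\right) = \frac{1}{2} - \frac{5}{6} = - \frac{1}{3} \approx -0.33333$)
$z{\left(f \right)} = 2 \left(7 + f\right) \left(f + \frac{\sqrt{33}}{3}\right)$ ($z{\left(f \right)} = 2 \left(f + \sqrt{4 - \frac{1}{3}}\right) \left(f + 7\right) = 2 \left(f + \sqrt{\frac{11}{3}}\right) \left(7 + f\right) = 2 \left(f + \frac{\sqrt{33}}{3}\right) \left(7 + f\right) = 2 \left(7 + f\right) \left(f + \frac{\sqrt{33}}{3}\right)$)
$\left(41 + z{\left(11 \right)}\right)^{2} = \left(41 + \left(2 \cdot 11^{2} + 14 \cdot 11 + \frac{14 \sqrt{33}}{3} + \frac{2}{3} \cdot 11 \sqrt{33}\right)\right)^{2} = \left(41 + \left(2 \cdot 121 + 154 + \frac{14 \sqrt{33}}{3} + \frac{22 \sqrt{33}}{3}\right)\right)^{2} = \left(41 + \left(242 + 154 + \frac{14 \sqrt{33}}{3} + \frac{22 \sqrt{33}}{3}\right)\right)^{2} = \left(41 + \left(396 + 12 \sqrt{33}\right)\right)^{2} = \left(437 + 12 \sqrt{33}\right)^{2}$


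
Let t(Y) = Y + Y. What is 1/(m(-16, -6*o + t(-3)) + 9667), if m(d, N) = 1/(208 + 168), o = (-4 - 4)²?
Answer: 376/3634793 ≈ 0.00010344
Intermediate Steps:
t(Y) = 2*Y
o = 64 (o = (-8)² = 64)
m(d, N) = 1/376
1/(m(-16, -6*o + t(-3)) + 9667) = 1/(1/376 + 9667) = 1/(3634793/376) = 376/3634793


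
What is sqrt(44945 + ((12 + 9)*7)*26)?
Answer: sqrt(48767) ≈ 220.83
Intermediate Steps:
sqrt(44945 + ((12 + 9)*7)*26) = sqrt(44945 + (21*7)*26) = sqrt(44945 + 147*26) = sqrt(44945 + 3822) = sqrt(48767)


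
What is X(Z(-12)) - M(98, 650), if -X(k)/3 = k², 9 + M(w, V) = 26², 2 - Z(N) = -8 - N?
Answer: -679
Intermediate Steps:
Z(N) = 10 + N (Z(N) = 2 - (-8 - N) = 2 + (8 + N) = 10 + N)
M(w, V) = 667 (M(w, V) = -9 + 26² = -9 + 676 = 667)
X(k) = -3*k²
X(Z(-12)) - M(98, 650) = -3*(10 - 12)² - 1*667 = -3*(-2)² - 667 = -3*4 - 667 = -12 - 667 = -679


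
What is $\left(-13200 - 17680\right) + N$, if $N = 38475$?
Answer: $7595$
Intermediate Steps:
$\left(-13200 - 17680\right) + N = \left(-13200 - 17680\right) + 38475 = -30880 + 38475 = 7595$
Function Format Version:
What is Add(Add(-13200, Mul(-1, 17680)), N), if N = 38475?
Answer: 7595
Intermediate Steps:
Add(Add(-13200, Mul(-1, 17680)), N) = Add(Add(-13200, Mul(-1, 17680)), 38475) = Add(Add(-13200, -17680), 38475) = Add(-30880, 38475) = 7595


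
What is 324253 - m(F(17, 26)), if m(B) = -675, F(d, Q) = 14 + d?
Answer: 324928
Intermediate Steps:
324253 - m(F(17, 26)) = 324253 - 1*(-675) = 324253 + 675 = 324928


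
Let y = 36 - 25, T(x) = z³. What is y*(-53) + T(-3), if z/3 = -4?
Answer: -2311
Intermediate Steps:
z = -12 (z = 3*(-4) = -12)
T(x) = -1728 (T(x) = (-12)³ = -1728)
y = 11
y*(-53) + T(-3) = 11*(-53) - 1728 = -583 - 1728 = -2311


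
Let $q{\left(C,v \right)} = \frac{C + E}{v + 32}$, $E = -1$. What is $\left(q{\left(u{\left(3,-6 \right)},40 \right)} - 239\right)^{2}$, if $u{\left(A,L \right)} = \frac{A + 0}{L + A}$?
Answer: $\frac{74046025}{1296} \approx 57134.0$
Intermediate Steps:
$u{\left(A,L \right)} = \frac{A}{A + L}$
$q{\left(C,v \right)} = \frac{-1 + C}{32 + v}$ ($q{\left(C,v \right)} = \frac{C - 1}{v + 32} = \frac{-1 + C}{32 + v}$)
$\left(q{\left(u{\left(3,-6 \right)},40 \right)} - 239\right)^{2} = \left(\frac{-1 + \frac{3}{3 - 6}}{32 + 40} - 239\right)^{2} = \left(\frac{-1 + \frac{3}{-3}}{72} - 239\right)^{2} = \left(\frac{-1 + 3 \left(- \frac{1}{3}\right)}{72} - 239\right)^{2} = \left(\frac{-1 - 1}{72} - 239\right)^{2} = \left(\frac{1}{72} \left(-2\right) - 239\right)^{2} = \left(- \frac{1}{36} - 239\right)^{2} = \left(- \frac{8605}{36}\right)^{2} = \frac{74046025}{1296}$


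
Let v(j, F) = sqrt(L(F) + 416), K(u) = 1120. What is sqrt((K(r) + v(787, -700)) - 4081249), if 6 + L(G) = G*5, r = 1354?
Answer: sqrt(-4080129 + I*sqrt(3090)) ≈ 0.01 + 2019.9*I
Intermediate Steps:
L(G) = -6 + 5*G (L(G) = -6 + G*5 = -6 + 5*G)
v(j, F) = sqrt(410 + 5*F) (v(j, F) = sqrt((-6 + 5*F) + 416) = sqrt(410 + 5*F))
sqrt((K(r) + v(787, -700)) - 4081249) = sqrt((1120 + sqrt(410 + 5*(-700))) - 4081249) = sqrt((1120 + sqrt(410 - 3500)) - 4081249) = sqrt((1120 + sqrt(-3090)) - 4081249) = sqrt((1120 + I*sqrt(3090)) - 4081249) = sqrt(-4080129 + I*sqrt(3090))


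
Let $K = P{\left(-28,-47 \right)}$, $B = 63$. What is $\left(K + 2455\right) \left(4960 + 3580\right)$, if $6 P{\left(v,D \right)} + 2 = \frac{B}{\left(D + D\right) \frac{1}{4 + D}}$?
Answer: $\frac{2961546035}{141} \approx 2.1004 \cdot 10^{7}$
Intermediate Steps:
$P{\left(v,D \right)} = - \frac{1}{3} + \frac{21 \left(4 + D\right)}{4 D}$ ($P{\left(v,D \right)} = - \frac{1}{3} + \frac{63 \frac{1}{\left(D + D\right) \frac{1}{4 + D}}}{6} = - \frac{1}{3} + \frac{63 \frac{1}{2 D \frac{1}{4 + D}}}{6} = - \frac{1}{3} + \frac{63 \frac{4 + D}{2 D}}{6} = - \frac{1}{3} + \frac{\frac{63}{2} \frac{1}{D} \left(4 + D\right)}{6} = - \frac{1}{3} + \frac{21 \left(4 + D\right)}{4 D}$)
$K = \frac{2521}{564}$ ($K = \frac{59}{12} + \frac{21}{-47} = \frac{59}{12} + 21 \left(- \frac{1}{47}\right) = \frac{59}{12} - \frac{21}{47} = \frac{2521}{564} \approx 4.4699$)
$\left(K + 2455\right) \left(4960 + 3580\right) = \left(\frac{2521}{564} + 2455\right) \left(4960 + 3580\right) = \frac{1387141}{564} \cdot 8540 = \frac{2961546035}{141}$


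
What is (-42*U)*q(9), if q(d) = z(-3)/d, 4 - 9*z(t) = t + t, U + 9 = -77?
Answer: 12040/27 ≈ 445.93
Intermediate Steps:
U = -86 (U = -9 - 77 = -86)
z(t) = 4/9 - 2*t/9 (z(t) = 4/9 - (t + t)/9 = 4/9 - 2*t/9)
q(d) = 10/(9*d) (q(d) = (4/9 - 2/9*(-3))/d = (4/9 + ⅔)/d = 10/(9*d))
(-42*U)*q(9) = (-42*(-86))*((10/9)/9) = 3612*((10/9)*(⅑)) = 3612*(10/81) = 12040/27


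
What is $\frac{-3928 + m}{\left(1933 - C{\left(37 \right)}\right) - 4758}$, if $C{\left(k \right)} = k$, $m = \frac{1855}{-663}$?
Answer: $\frac{2606119}{1897506} \approx 1.3734$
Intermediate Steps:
$m = - \frac{1855}{663}$ ($m = 1855 \left(- \frac{1}{663}\right) = - \frac{1855}{663} \approx -2.7979$)
$\frac{-3928 + m}{\left(1933 - C{\left(37 \right)}\right) - 4758} = \frac{-3928 - \frac{1855}{663}}{\left(1933 - 37\right) - 4758} = - \frac{2606119}{663 \left(\left(1933 - 37\right) - 4758\right)} = - \frac{2606119}{663 \left(1896 - 4758\right)} = - \frac{2606119}{663 \left(-2862\right)} = \left(- \frac{2606119}{663}\right) \left(- \frac{1}{2862}\right) = \frac{2606119}{1897506}$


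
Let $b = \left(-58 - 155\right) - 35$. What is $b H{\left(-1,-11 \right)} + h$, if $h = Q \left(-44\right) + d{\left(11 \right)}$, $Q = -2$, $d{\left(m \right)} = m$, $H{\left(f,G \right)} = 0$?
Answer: $99$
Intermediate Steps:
$b = -248$ ($b = -213 - 35 = -248$)
$h = 99$ ($h = \left(-2\right) \left(-44\right) + 11 = 88 + 11 = 99$)
$b H{\left(-1,-11 \right)} + h = \left(-248\right) 0 + 99 = 0 + 99 = 99$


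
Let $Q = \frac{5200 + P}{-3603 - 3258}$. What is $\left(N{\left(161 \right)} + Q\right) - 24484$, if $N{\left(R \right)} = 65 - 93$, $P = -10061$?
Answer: $- \frac{168171971}{6861} \approx -24511.0$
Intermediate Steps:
$Q = \frac{4861}{6861}$ ($Q = \frac{5200 - 10061}{-3603 - 3258} = - \frac{4861}{-6861} = \left(-4861\right) \left(- \frac{1}{6861}\right) = \frac{4861}{6861} \approx 0.7085$)
$N{\left(R \right)} = -28$ ($N{\left(R \right)} = 65 - 93 = -28$)
$\left(N{\left(161 \right)} + Q\right) - 24484 = \left(-28 + \frac{4861}{6861}\right) - 24484 = - \frac{187247}{6861} - 24484 = - \frac{168171971}{6861}$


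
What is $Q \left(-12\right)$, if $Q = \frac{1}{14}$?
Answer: $- \frac{6}{7} \approx -0.85714$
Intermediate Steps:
$Q = \frac{1}{14} \approx 0.071429$
$Q \left(-12\right) = \frac{1}{14} \left(-12\right) = - \frac{6}{7}$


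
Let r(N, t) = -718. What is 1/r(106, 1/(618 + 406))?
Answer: -1/718 ≈ -0.0013928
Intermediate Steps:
1/r(106, 1/(618 + 406)) = 1/(-718) = -1/718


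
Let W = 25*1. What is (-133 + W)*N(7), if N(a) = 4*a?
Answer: -3024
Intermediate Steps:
W = 25
(-133 + W)*N(7) = (-133 + 25)*(4*7) = -108*28 = -3024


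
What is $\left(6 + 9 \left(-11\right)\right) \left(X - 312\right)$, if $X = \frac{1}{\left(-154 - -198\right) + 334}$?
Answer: $\frac{3655985}{126} \approx 29016.0$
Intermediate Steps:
$X = \frac{1}{378}$ ($X = \frac{1}{\left(-154 + 198\right) + 334} = \frac{1}{44 + 334} = \frac{1}{378} \approx 0.0026455$)
$\left(6 + 9 \left(-11\right)\right) \left(X - 312\right) = \left(6 + 9 \left(-11\right)\right) \left(\frac{1}{378} - 312\right) = \left(6 - 99\right) \left(- \frac{117935}{378}\right) = \left(-93\right) \left(- \frac{117935}{378}\right) = \frac{3655985}{126}$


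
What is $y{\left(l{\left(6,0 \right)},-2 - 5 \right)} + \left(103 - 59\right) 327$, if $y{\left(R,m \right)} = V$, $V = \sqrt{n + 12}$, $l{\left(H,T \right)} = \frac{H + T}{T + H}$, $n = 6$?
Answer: $14388 + 3 \sqrt{2} \approx 14392.0$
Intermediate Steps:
$l{\left(H,T \right)} = 1$ ($l{\left(H,T \right)} = \frac{H + T}{H + T} = 1$)
$V = 3 \sqrt{2}$ ($V = \sqrt{6 + 12} = \sqrt{18} = 3 \sqrt{2} \approx 4.2426$)
$y{\left(R,m \right)} = 3 \sqrt{2}$
$y{\left(l{\left(6,0 \right)},-2 - 5 \right)} + \left(103 - 59\right) 327 = 3 \sqrt{2} + \left(103 - 59\right) 327 = 3 \sqrt{2} + 44 \cdot 327 = 3 \sqrt{2} + 14388 = 14388 + 3 \sqrt{2}$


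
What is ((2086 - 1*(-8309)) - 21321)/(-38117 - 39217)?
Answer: 1821/12889 ≈ 0.14128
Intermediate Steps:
((2086 - 1*(-8309)) - 21321)/(-38117 - 39217) = ((2086 + 8309) - 21321)/(-77334) = (10395 - 21321)*(-1/77334) = -10926*(-1/77334) = 1821/12889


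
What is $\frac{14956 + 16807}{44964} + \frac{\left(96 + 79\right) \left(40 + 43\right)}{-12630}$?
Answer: $- \frac{8397847}{18929844} \approx -0.44363$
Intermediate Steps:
$\frac{14956 + 16807}{44964} + \frac{\left(96 + 79\right) \left(40 + 43\right)}{-12630} = 31763 \cdot \frac{1}{44964} + 175 \cdot 83 \left(- \frac{1}{12630}\right) = \frac{31763}{44964} + 14525 \left(- \frac{1}{12630}\right) = \frac{31763}{44964} - \frac{2905}{2526} = - \frac{8397847}{18929844}$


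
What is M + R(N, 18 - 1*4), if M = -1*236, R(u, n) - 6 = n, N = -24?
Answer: -216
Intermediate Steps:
R(u, n) = 6 + n
M = -236
M + R(N, 18 - 1*4) = -236 + (6 + (18 - 1*4)) = -236 + (6 + (18 - 4)) = -236 + (6 + 14) = -236 + 20 = -216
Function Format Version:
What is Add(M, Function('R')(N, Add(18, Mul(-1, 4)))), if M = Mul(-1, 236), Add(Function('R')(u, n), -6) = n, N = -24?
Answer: -216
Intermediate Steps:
Function('R')(u, n) = Add(6, n)
M = -236
Add(M, Function('R')(N, Add(18, Mul(-1, 4)))) = Add(-236, Add(6, Add(18, Mul(-1, 4)))) = Add(-236, Add(6, Add(18, -4))) = Add(-236, Add(6, 14)) = Add(-236, 20) = -216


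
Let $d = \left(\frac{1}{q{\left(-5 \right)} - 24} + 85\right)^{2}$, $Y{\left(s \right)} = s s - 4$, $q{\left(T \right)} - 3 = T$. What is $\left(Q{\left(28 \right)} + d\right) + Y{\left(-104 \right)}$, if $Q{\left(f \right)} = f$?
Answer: $\frac{12207521}{676} \approx 18058.0$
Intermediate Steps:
$q{\left(T \right)} = 3 + T$
$Y{\left(s \right)} = -4 + s^{2}$ ($Y{\left(s \right)} = s^{2} - 4 = -4 + s^{2}$)
$d = \frac{4879681}{676}$ ($d = \left(\frac{1}{\left(3 - 5\right) - 24} + 85\right)^{2} = \left(\frac{1}{-2 - 24} + 85\right)^{2} = \left(\frac{1}{-26} + 85\right)^{2} = \left(- \frac{1}{26} + 85\right)^{2} = \left(\frac{2209}{26}\right)^{2} = \frac{4879681}{676} \approx 7218.5$)
$\left(Q{\left(28 \right)} + d\right) + Y{\left(-104 \right)} = \left(28 + \frac{4879681}{676}\right) - \left(4 - \left(-104\right)^{2}\right) = \frac{4898609}{676} + \left(-4 + 10816\right) = \frac{4898609}{676} + 10812 = \frac{12207521}{676}$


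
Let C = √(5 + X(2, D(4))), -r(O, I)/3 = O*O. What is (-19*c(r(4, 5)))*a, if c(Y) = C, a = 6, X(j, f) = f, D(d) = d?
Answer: -342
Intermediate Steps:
r(O, I) = -3*O² (r(O, I) = -3*O*O = -3*O²)
C = 3 (C = √(5 + 4) = √9 = 3)
c(Y) = 3
(-19*c(r(4, 5)))*a = -19*3*6 = -57*6 = -342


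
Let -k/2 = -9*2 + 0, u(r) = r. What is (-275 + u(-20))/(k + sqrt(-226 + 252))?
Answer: -1062/127 + 59*sqrt(26)/254 ≈ -7.1778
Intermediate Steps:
k = 36 (k = -2*(-9*2 + 0) = -2*(-18 + 0) = -2*(-18) = 36)
(-275 + u(-20))/(k + sqrt(-226 + 252)) = (-275 - 20)/(36 + sqrt(-226 + 252)) = -295/(36 + sqrt(26))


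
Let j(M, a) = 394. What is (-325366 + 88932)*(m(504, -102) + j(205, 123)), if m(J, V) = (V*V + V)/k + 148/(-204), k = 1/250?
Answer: -31060466273738/51 ≈ -6.0903e+11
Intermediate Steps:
k = 1/250 ≈ 0.0040000
m(J, V) = -37/51 + 250*V + 250*V**2 (m(J, V) = (V*V + V)/(1/250) + 148/(-204) = (V**2 + V)*250 + 148*(-1/204) = (V + V**2)*250 - 37/51 = (250*V + 250*V**2) - 37/51 = -37/51 + 250*V + 250*V**2)
(-325366 + 88932)*(m(504, -102) + j(205, 123)) = (-325366 + 88932)*((-37/51 + 250*(-102) + 250*(-102)**2) + 394) = -236434*((-37/51 - 25500 + 250*10404) + 394) = -236434*((-37/51 - 25500 + 2601000) + 394) = -236434*(131350463/51 + 394) = -236434*131370557/51 = -31060466273738/51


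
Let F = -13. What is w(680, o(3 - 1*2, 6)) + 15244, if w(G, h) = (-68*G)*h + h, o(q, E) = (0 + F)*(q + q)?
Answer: 1217458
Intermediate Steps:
o(q, E) = -26*q (o(q, E) = (0 - 13)*(q + q) = -26*q)
w(G, h) = h - 68*G*h (w(G, h) = -68*G*h + h = h - 68*G*h)
w(680, o(3 - 1*2, 6)) + 15244 = (-26*(3 - 1*2))*(1 - 68*680) + 15244 = (-26*(3 - 2))*(1 - 46240) + 15244 = -26*1*(-46239) + 15244 = -26*(-46239) + 15244 = 1202214 + 15244 = 1217458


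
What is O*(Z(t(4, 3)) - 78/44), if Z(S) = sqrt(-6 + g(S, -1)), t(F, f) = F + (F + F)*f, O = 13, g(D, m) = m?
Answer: -507/22 + 13*I*sqrt(7) ≈ -23.045 + 34.395*I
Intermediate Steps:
t(F, f) = F + 2*F*f (t(F, f) = F + (2*F)*f = F + 2*F*f)
Z(S) = I*sqrt(7) (Z(S) = sqrt(-6 - 1) = sqrt(-7) = I*sqrt(7))
O*(Z(t(4, 3)) - 78/44) = 13*(I*sqrt(7) - 78/44) = 13*(I*sqrt(7) - 78*1/44) = 13*(I*sqrt(7) - 39/22) = 13*(-39/22 + I*sqrt(7)) = -507/22 + 13*I*sqrt(7)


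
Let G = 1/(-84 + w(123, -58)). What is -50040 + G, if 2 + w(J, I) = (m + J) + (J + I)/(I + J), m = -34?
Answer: -200159/4 ≈ -50040.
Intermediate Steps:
w(J, I) = -35 + J (w(J, I) = -2 + ((-34 + J) + (J + I)/(I + J)) = -2 + ((-34 + J) + (I + J)/(I + J)) = -2 + ((-34 + J) + 1) = -2 + (-33 + J) = -35 + J)
G = 1/4 (G = 1/(-84 + (-35 + 123)) = 1/(-84 + 88) = 1/4 ≈ 0.25000)
-50040 + G = -50040 + 1/4 = -200159/4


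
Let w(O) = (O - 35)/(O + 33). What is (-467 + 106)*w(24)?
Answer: 209/3 ≈ 69.667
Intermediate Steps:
w(O) = (-35 + O)/(33 + O)
(-467 + 106)*w(24) = (-467 + 106)*((-35 + 24)/(33 + 24)) = -361*(-11)/57 = -19*(-11)/3 = -361*(-11/57) = 209/3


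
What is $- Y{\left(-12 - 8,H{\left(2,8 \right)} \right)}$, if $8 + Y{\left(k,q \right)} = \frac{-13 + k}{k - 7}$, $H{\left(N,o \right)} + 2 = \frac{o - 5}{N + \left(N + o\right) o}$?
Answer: $\frac{61}{9} \approx 6.7778$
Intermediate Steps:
$H{\left(N,o \right)} = -2 + \frac{-5 + o}{N + o \left(N + o\right)}$ ($H{\left(N,o \right)} = -2 + \frac{o - 5}{N + \left(N + o\right) o} = -2 + \frac{-5 + o}{N + o \left(N + o\right)}$)
$Y{\left(k,q \right)} = -8 + \frac{-13 + k}{-7 + k}$ ($Y{\left(k,q \right)} = -8 + \frac{-13 + k}{k - 7} = -8 + \frac{-13 + k}{-7 + k}$)
$- Y{\left(-12 - 8,H{\left(2,8 \right)} \right)} = - \frac{43 - 7 \left(-12 - 8\right)}{-7 - 20} = - \frac{43 - -140}{-7 - 20} = - \frac{43 + 140}{-27} = - \frac{\left(-1\right) 183}{27} = \left(-1\right) \left(- \frac{61}{9}\right) = \frac{61}{9}$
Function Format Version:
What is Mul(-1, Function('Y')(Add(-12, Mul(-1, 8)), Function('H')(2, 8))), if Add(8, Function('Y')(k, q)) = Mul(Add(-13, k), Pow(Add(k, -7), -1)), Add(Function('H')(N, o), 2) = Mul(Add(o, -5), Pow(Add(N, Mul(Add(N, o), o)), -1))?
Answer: Rational(61, 9) ≈ 6.7778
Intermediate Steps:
Function('H')(N, o) = Add(-2, Mul(Pow(Add(N, Mul(o, Add(N, o))), -1), Add(-5, o))) (Function('H')(N, o) = Add(-2, Mul(Add(o, -5), Pow(Add(N, Mul(Add(N, o), o)), -1))) = Add(-2, Mul(Add(-5, o), Pow(Add(N, Mul(o, Add(N, o))), -1))) = Add(-2, Mul(Pow(Add(N, Mul(o, Add(N, o))), -1), Add(-5, o))))
Function('Y')(k, q) = Add(-8, Mul(Pow(Add(-7, k), -1), Add(-13, k))) (Function('Y')(k, q) = Add(-8, Mul(Add(-13, k), Pow(Add(k, -7), -1))) = Add(-8, Mul(Add(-13, k), Pow(Add(-7, k), -1))) = Add(-8, Mul(Pow(Add(-7, k), -1), Add(-13, k))))
Mul(-1, Function('Y')(Add(-12, Mul(-1, 8)), Function('H')(2, 8))) = Mul(-1, Mul(Pow(Add(-7, Add(-12, Mul(-1, 8))), -1), Add(43, Mul(-7, Add(-12, Mul(-1, 8)))))) = Mul(-1, Mul(Pow(Add(-7, Add(-12, -8)), -1), Add(43, Mul(-7, Add(-12, -8))))) = Mul(-1, Mul(Pow(Add(-7, -20), -1), Add(43, Mul(-7, -20)))) = Mul(-1, Mul(Pow(-27, -1), Add(43, 140))) = Mul(-1, Mul(Rational(-1, 27), 183)) = Mul(-1, Rational(-61, 9)) = Rational(61, 9)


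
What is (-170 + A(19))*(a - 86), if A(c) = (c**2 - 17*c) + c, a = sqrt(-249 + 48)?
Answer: 9718 - 113*I*sqrt(201) ≈ 9718.0 - 1602.1*I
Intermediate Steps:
a = I*sqrt(201) (a = sqrt(-201) = I*sqrt(201) ≈ 14.177*I)
A(c) = c**2 - 16*c
(-170 + A(19))*(a - 86) = (-170 + 19*(-16 + 19))*(I*sqrt(201) - 86) = (-170 + 19*3)*(-86 + I*sqrt(201)) = (-170 + 57)*(-86 + I*sqrt(201)) = -113*(-86 + I*sqrt(201)) = 9718 - 113*I*sqrt(201)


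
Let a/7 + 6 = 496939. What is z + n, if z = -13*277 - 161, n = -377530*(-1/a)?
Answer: -13085856092/3478531 ≈ -3761.9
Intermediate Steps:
a = 3478531 (a = -42 + 7*496939 = -42 + 3478573 = 3478531)
n = 377530/3478531 (n = -377530/((-1*3478531)) = -377530/(-3478531) = -377530*(-1/3478531) = 377530/3478531 ≈ 0.10853)
z = -3762 (z = -3601 - 161 = -3762)
z + n = -3762 + 377530/3478531 = -13085856092/3478531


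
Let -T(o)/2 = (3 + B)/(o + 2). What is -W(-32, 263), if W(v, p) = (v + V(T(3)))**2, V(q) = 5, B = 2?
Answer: -729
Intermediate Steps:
T(o) = -10/(2 + o) (T(o) = -2*(3 + 2)/(o + 2) = -10/(2 + o))
W(v, p) = (5 + v)**2 (W(v, p) = (v + 5)**2 = (5 + v)**2)
-W(-32, 263) = -(5 - 32)**2 = -1*(-27)**2 = -1*729 = -729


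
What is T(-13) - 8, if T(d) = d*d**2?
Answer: -2205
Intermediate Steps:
T(d) = d**3
T(-13) - 8 = (-13)**3 - 8 = -2197 - 8 = -2205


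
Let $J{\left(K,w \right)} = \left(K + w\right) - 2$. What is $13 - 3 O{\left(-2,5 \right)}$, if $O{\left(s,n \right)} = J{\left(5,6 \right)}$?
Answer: $-14$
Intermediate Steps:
$J{\left(K,w \right)} = -2 + K + w$
$O{\left(s,n \right)} = 9$ ($O{\left(s,n \right)} = -2 + 5 + 6 = 9$)
$13 - 3 O{\left(-2,5 \right)} = 13 - 27 = -14$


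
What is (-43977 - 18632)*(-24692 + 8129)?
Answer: 1036992867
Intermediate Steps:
(-43977 - 18632)*(-24692 + 8129) = -62609*(-16563) = 1036992867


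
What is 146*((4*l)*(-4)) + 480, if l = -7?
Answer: 16832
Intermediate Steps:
146*((4*l)*(-4)) + 480 = 146*((4*(-7))*(-4)) + 480 = 146*(-28*(-4)) + 480 = 146*112 + 480 = 16352 + 480 = 16832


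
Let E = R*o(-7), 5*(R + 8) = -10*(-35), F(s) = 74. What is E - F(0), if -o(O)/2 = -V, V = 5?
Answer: 546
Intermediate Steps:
R = 62 (R = -8 + (-10*(-35))/5 = -8 + (⅕)*350 = -8 + 70 = 62)
o(O) = 10 (o(O) = -(-2)*5 = -2*(-5) = 10)
E = 620 (E = 62*10 = 620)
E - F(0) = 620 - 1*74 = 620 - 74 = 546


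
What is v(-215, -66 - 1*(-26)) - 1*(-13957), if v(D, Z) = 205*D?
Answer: -30118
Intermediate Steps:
v(-215, -66 - 1*(-26)) - 1*(-13957) = 205*(-215) - 1*(-13957) = -44075 + 13957 = -30118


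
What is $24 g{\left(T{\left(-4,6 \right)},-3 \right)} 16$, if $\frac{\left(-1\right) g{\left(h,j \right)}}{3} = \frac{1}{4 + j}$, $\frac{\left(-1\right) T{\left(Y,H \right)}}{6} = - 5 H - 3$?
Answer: $-1152$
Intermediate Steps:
$T{\left(Y,H \right)} = 18 + 30 H$ ($T{\left(Y,H \right)} = - 6 \left(- 5 H - 3\right) = - 6 \left(-3 - 5 H\right) = 18 + 30 H$)
$g{\left(h,j \right)} = - \frac{3}{4 + j}$
$24 g{\left(T{\left(-4,6 \right)},-3 \right)} 16 = 24 \left(- \frac{3}{4 - 3}\right) 16 = 24 \left(- \frac{3}{1}\right) 16 = 24 \left(\left(-3\right) 1\right) 16 = 24 \left(-3\right) 16 = \left(-72\right) 16 = -1152$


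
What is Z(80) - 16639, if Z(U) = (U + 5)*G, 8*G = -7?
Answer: -133707/8 ≈ -16713.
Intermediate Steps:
G = -7/8 (G = (⅛)*(-7) = -7/8 ≈ -0.87500)
Z(U) = -35/8 - 7*U/8 (Z(U) = (U + 5)*(-7/8) = (5 + U)*(-7/8) = -35/8 - 7*U/8)
Z(80) - 16639 = (-35/8 - 7/8*80) - 16639 = (-35/8 - 70) - 16639 = -595/8 - 16639 = -133707/8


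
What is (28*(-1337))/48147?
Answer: -37436/48147 ≈ -0.77754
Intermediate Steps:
(28*(-1337))/48147 = -37436*1/48147 = -37436/48147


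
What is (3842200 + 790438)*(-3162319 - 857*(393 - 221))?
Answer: -15332748539274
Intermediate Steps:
(3842200 + 790438)*(-3162319 - 857*(393 - 221)) = 4632638*(-3162319 - 857*172) = 4632638*(-3162319 - 147404) = 4632638*(-3309723) = -15332748539274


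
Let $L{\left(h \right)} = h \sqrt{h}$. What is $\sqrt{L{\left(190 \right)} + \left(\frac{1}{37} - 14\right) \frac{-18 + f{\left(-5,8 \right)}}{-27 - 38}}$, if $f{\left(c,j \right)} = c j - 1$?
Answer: $\frac{\sqrt{-73359715 + 1098964750 \sqrt{190}}}{2405} \approx 51.052$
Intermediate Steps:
$f{\left(c,j \right)} = -1 + c j$
$L{\left(h \right)} = h^{\frac{3}{2}}$
$\sqrt{L{\left(190 \right)} + \left(\frac{1}{37} - 14\right) \frac{-18 + f{\left(-5,8 \right)}}{-27 - 38}} = \sqrt{190^{\frac{3}{2}} + \left(\frac{1}{37} - 14\right) \frac{-18 - 41}{-27 - 38}} = \sqrt{190 \sqrt{190} + \left(\frac{1}{37} - 14\right) \frac{-18 - 41}{-65}} = \sqrt{190 \sqrt{190} - \frac{517 \left(-18 - 41\right) \left(- \frac{1}{65}\right)}{37}} = \sqrt{190 \sqrt{190} - \frac{517 \left(\left(-59\right) \left(- \frac{1}{65}\right)\right)}{37}} = \sqrt{190 \sqrt{190} - \frac{30503}{2405}} = \sqrt{- \frac{30503}{2405} + 190 \sqrt{190}}$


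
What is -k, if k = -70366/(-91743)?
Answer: -70366/91743 ≈ -0.76699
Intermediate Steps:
k = 70366/91743 (k = -70366*(-1/91743) = 70366/91743 ≈ 0.76699)
-k = -1*70366/91743 = -70366/91743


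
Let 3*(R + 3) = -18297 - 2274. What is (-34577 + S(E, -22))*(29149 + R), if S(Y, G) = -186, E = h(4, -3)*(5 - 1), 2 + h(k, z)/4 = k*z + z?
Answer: -774832507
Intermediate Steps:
h(k, z) = -8 + 4*z + 4*k*z (h(k, z) = -8 + 4*(k*z + z) = -8 + 4*(z + k*z) = -8 + (4*z + 4*k*z) = -8 + 4*z + 4*k*z)
E = -272 (E = (-8 + 4*(-3) + 4*4*(-3))*(5 - 1) = (-8 - 12 - 48)*4 = -68*4 = -272)
R = -6860 (R = -3 + (-18297 - 2274)/3 = -3 + (⅓)*(-20571) = -3 - 6857 = -6860)
(-34577 + S(E, -22))*(29149 + R) = (-34577 - 186)*(29149 - 6860) = -34763*22289 = -774832507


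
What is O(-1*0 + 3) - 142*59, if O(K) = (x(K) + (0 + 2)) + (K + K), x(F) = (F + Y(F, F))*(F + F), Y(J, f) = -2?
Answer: -8364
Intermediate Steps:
x(F) = 2*F*(-2 + F) (x(F) = (F - 2)*(F + F) = (-2 + F)*(2*F) = 2*F*(-2 + F))
O(K) = 2 + 2*K + 2*K*(-2 + K) (O(K) = (2*K*(-2 + K) + (0 + 2)) + (K + K) = (2*K*(-2 + K) + 2) + 2*K = (2 + 2*K*(-2 + K)) + 2*K = 2 + 2*K + 2*K*(-2 + K))
O(-1*0 + 3) - 142*59 = (2 - 2*(-1*0 + 3) + 2*(-1*0 + 3)**2) - 142*59 = (2 - 2*(0 + 3) + 2*(0 + 3)**2) - 8378 = (2 - 2*3 + 2*3**2) - 8378 = (2 - 6 + 2*9) - 8378 = (2 - 6 + 18) - 8378 = 14 - 8378 = -8364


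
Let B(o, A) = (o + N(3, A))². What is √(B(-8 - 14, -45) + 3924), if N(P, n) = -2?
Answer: 30*√5 ≈ 67.082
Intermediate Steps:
B(o, A) = (-2 + o)² (B(o, A) = (o - 2)² = (-2 + o)²)
√(B(-8 - 14, -45) + 3924) = √((-2 + (-8 - 14))² + 3924) = √((-2 - 22)² + 3924) = √((-24)² + 3924) = √(576 + 3924) = √4500 = 30*√5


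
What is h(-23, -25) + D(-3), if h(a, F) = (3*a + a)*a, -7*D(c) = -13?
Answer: 14825/7 ≈ 2117.9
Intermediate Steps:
D(c) = 13/7 (D(c) = -1/7*(-13) = 13/7)
h(a, F) = 4*a**2 (h(a, F) = (4*a)*a = 4*a**2)
h(-23, -25) + D(-3) = 4*(-23)**2 + 13/7 = 4*529 + 13/7 = 2116 + 13/7 = 14825/7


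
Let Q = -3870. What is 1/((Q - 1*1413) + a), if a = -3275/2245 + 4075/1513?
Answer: -679337/3588098711 ≈ -0.00018933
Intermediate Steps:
a = 838660/679337 (a = -3275*1/2245 + 4075*(1/1513) = -655/449 + 4075/1513 = 838660/679337 ≈ 1.2345)
1/((Q - 1*1413) + a) = 1/((-3870 - 1*1413) + 838660/679337) = 1/((-3870 - 1413) + 838660/679337) = 1/(-5283 + 838660/679337) = 1/(-3588098711/679337) = -679337/3588098711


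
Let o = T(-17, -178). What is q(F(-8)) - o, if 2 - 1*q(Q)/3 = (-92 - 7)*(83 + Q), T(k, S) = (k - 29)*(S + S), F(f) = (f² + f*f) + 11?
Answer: 49564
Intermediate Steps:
F(f) = 11 + 2*f² (F(f) = (f² + f²) + 11 = 2*f² + 11 = 11 + 2*f²)
T(k, S) = 2*S*(-29 + k) (T(k, S) = (-29 + k)*(2*S) = 2*S*(-29 + k))
q(Q) = 24657 + 297*Q (q(Q) = 6 - 3*(-92 - 7)*(83 + Q) = 6 - (-297)*(83 + Q) = 6 - 3*(-8217 - 99*Q) = 6 + (24651 + 297*Q) = 24657 + 297*Q)
o = 16376 (o = 2*(-178)*(-29 - 17) = 2*(-178)*(-46) = 16376)
q(F(-8)) - o = (24657 + 297*(11 + 2*(-8)²)) - 1*16376 = (24657 + 297*(11 + 2*64)) - 16376 = (24657 + 297*(11 + 128)) - 16376 = (24657 + 297*139) - 16376 = (24657 + 41283) - 16376 = 65940 - 16376 = 49564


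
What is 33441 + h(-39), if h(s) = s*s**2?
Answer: -25878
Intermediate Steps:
h(s) = s**3
33441 + h(-39) = 33441 + (-39)**3 = 33441 - 59319 = -25878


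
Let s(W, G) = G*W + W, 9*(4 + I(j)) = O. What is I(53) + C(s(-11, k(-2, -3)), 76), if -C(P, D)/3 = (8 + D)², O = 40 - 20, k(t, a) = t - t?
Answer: -190528/9 ≈ -21170.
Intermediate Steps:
k(t, a) = 0
O = 20
I(j) = -16/9 (I(j) = -4 + (⅑)*20 = -4 + 20/9 = -16/9)
s(W, G) = W + G*W
C(P, D) = -3*(8 + D)²
I(53) + C(s(-11, k(-2, -3)), 76) = -16/9 - 3*(8 + 76)² = -16/9 - 3*84² = -16/9 - 3*7056 = -16/9 - 21168 = -190528/9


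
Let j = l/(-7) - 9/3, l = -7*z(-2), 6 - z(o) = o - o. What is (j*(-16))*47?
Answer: -2256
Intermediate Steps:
z(o) = 6 (z(o) = 6 - (o - o) = 6 - 1*0 = 6 + 0 = 6)
l = -42 (l = -7*6 = -42)
j = 3 (j = -42/(-7) - 9/3 = -42*(-1/7) - 9*1/3 = 6 - 3 = 3)
(j*(-16))*47 = (3*(-16))*47 = -48*47 = -2256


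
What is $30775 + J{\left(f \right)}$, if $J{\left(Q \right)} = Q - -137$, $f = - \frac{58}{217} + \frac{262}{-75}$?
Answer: $\frac{503031596}{16275} \approx 30908.0$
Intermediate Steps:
$f = - \frac{61204}{16275}$ ($f = \left(-58\right) \frac{1}{217} + 262 \left(- \frac{1}{75}\right) = - \frac{58}{217} - \frac{262}{75} = - \frac{61204}{16275} \approx -3.7606$)
$J{\left(Q \right)} = 137 + Q$ ($J{\left(Q \right)} = Q + 137 = 137 + Q$)
$30775 + J{\left(f \right)} = 30775 + \left(137 - \frac{61204}{16275}\right) = 30775 + \frac{2168471}{16275} = \frac{503031596}{16275}$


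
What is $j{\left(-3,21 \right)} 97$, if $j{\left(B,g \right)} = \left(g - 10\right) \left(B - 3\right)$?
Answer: $-6402$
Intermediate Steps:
$j{\left(B,g \right)} = \left(-10 + g\right) \left(-3 + B\right)$
$j{\left(-3,21 \right)} 97 = \left(30 - -30 - 63 - 63\right) 97 = \left(30 + 30 - 63 - 63\right) 97 = \left(-66\right) 97 = -6402$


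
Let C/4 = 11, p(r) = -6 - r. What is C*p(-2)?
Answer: -176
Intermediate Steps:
C = 44 (C = 4*11 = 44)
C*p(-2) = 44*(-6 - 1*(-2)) = 44*(-6 + 2) = 44*(-4) = -176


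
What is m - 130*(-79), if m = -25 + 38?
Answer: 10283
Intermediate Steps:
m = 13
m - 130*(-79) = 13 - 130*(-79) = 13 + 10270 = 10283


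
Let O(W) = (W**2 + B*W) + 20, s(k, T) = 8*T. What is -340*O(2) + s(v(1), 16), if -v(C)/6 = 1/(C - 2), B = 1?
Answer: -8712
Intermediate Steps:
v(C) = -6/(-2 + C) (v(C) = -6/(C - 2) = -6/(-2 + C))
O(W) = 20 + W + W**2 (O(W) = (W**2 + 1*W) + 20 = (W**2 + W) + 20 = (W + W**2) + 20 = 20 + W + W**2)
-340*O(2) + s(v(1), 16) = -340*(20 + 2 + 2**2) + 8*16 = -340*(20 + 2 + 4) + 128 = -340*26 + 128 = -8840 + 128 = -8712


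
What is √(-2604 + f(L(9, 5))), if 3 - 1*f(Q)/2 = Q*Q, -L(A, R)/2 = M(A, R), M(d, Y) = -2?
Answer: I*√2630 ≈ 51.284*I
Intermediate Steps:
L(A, R) = 4 (L(A, R) = -2*(-2) = 4)
f(Q) = 6 - 2*Q² (f(Q) = 6 - 2*Q*Q = 6 - 2*Q²)
√(-2604 + f(L(9, 5))) = √(-2604 + (6 - 2*4²)) = √(-2604 + (6 - 2*16)) = √(-2604 + (6 - 32)) = √(-2604 - 26) = √(-2630) = I*√2630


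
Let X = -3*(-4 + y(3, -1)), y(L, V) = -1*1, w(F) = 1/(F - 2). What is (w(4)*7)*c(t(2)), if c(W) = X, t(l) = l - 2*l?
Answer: 105/2 ≈ 52.500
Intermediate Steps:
t(l) = -l
w(F) = 1/(-2 + F)
y(L, V) = -1
X = 15 (X = -3*(-4 - 1) = -3*(-5) = 15)
c(W) = 15
(w(4)*7)*c(t(2)) = (7/(-2 + 4))*15 = (7/2)*15 = 105/2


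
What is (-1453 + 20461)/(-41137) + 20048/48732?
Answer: -819220/16166841 ≈ -0.050673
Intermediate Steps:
(-1453 + 20461)/(-41137) + 20048/48732 = 19008*(-1/41137) + 20048*(1/48732) = -19008/41137 + 5012/12183 = -819220/16166841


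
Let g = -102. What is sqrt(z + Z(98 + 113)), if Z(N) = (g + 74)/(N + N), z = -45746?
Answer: 2*I*sqrt(509165155)/211 ≈ 213.88*I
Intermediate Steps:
Z(N) = -14/N (Z(N) = (-102 + 74)/(N + N) = -28*1/(2*N) = -14/N)
sqrt(z + Z(98 + 113)) = sqrt(-45746 - 14/(98 + 113)) = sqrt(-45746 - 14/211) = sqrt(-9652420/211) = 2*I*sqrt(509165155)/211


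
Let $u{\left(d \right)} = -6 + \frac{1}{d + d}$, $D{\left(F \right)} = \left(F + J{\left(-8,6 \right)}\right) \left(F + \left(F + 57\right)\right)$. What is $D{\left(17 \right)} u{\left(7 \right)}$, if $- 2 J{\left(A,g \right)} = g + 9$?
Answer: $- \frac{20501}{4} \approx -5125.3$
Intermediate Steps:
$J{\left(A,g \right)} = - \frac{9}{2} - \frac{g}{2}$ ($J{\left(A,g \right)} = - \frac{g + 9}{2} = - \frac{9 + g}{2} = - \frac{9}{2} - \frac{g}{2}$)
$D{\left(F \right)} = \left(57 + 2 F\right) \left(- \frac{15}{2} + F\right)$ ($D{\left(F \right)} = \left(F - \frac{15}{2}\right) \left(F + \left(F + 57\right)\right) = \left(F - \frac{15}{2}\right) \left(F + \left(57 + F\right)\right) = \left(F - \frac{15}{2}\right) \left(57 + 2 F\right) = \left(- \frac{15}{2} + F\right) \left(57 + 2 F\right) = \left(57 + 2 F\right) \left(- \frac{15}{2} + F\right)$)
$u{\left(d \right)} = -6 + \frac{1}{2 d}$
$D{\left(17 \right)} u{\left(7 \right)} = \left(- \frac{855}{2} + 2 \cdot 17^{2} + 42 \cdot 17\right) \left(-6 + \frac{1}{2 \cdot 7}\right) = \left(- \frac{855}{2} + 2 \cdot 289 + 714\right) \left(-6 + \frac{1}{2} \cdot \frac{1}{7}\right) = \left(- \frac{855}{2} + 578 + 714\right) \left(-6 + \frac{1}{14}\right) = \frac{1729}{2} \left(- \frac{83}{14}\right) = - \frac{20501}{4}$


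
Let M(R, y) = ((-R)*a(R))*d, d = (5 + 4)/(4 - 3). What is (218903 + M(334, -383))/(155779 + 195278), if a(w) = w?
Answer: -785101/351057 ≈ -2.2364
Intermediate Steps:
d = 9 (d = 9/1 = 9*1 = 9)
M(R, y) = -9*R**2 (M(R, y) = ((-R)*R)*9 = -R**2*9 = -9*R**2)
(218903 + M(334, -383))/(155779 + 195278) = (218903 - 9*334**2)/(155779 + 195278) = (218903 - 9*111556)/351057 = (218903 - 1004004)*(1/351057) = -785101*1/351057 = -785101/351057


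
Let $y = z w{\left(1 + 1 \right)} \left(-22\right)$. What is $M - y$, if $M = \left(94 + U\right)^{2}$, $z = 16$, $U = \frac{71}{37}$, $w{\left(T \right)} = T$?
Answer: $\frac{13559177}{1369} \approx 9904.4$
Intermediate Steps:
$U = \frac{71}{37}$ ($U = 71 \cdot \frac{1}{37} = \frac{71}{37} \approx 1.9189$)
$M = \frac{12595401}{1369}$ ($M = \left(94 + \frac{71}{37}\right)^{2} = \left(\frac{3549}{37}\right)^{2} = \frac{12595401}{1369} \approx 9200.4$)
$y = -704$ ($y = 16 \left(1 + 1\right) \left(-22\right) = 16 \cdot 2 \left(-22\right) = 32 \left(-22\right) = -704$)
$M - y = \frac{12595401}{1369} - -704 = \frac{12595401}{1369} + 704 = \frac{13559177}{1369}$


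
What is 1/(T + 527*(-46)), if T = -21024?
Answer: -1/45266 ≈ -2.2092e-5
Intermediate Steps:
1/(T + 527*(-46)) = 1/(-21024 + 527*(-46)) = 1/(-21024 - 24242) = 1/(-45266) = -1/45266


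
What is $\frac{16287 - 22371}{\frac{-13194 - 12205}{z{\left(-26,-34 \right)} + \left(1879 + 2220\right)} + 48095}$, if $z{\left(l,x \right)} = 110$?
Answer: $- \frac{6401889}{50601614} \approx -0.12652$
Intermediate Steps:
$\frac{16287 - 22371}{\frac{-13194 - 12205}{z{\left(-26,-34 \right)} + \left(1879 + 2220\right)} + 48095} = \frac{16287 - 22371}{\frac{-13194 - 12205}{110 + \left(1879 + 2220\right)} + 48095} = - \frac{6084}{- \frac{25399}{110 + 4099} + 48095} = - \frac{6084}{- \frac{25399}{4209} + 48095} = - \frac{6084}{\frac{202406456}{4209}} = \left(-6084\right) \frac{4209}{202406456} = - \frac{6401889}{50601614}$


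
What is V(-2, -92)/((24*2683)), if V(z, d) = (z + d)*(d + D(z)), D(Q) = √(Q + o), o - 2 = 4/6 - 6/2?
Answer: 1081/8049 - 47*I*√21/96588 ≈ 0.1343 - 0.0022299*I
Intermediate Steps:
o = -⅓ (o = 2 + (4/6 - 6/2) = 2 + (4*(⅙) - 6*½) = 2 + (⅔ - 3) = 2 - 7/3 = -⅓ ≈ -0.33333)
D(Q) = √(-⅓ + Q) (D(Q) = √(Q - ⅓) = √(-⅓ + Q))
V(z, d) = (d + z)*(d + √(-3 + 9*z)/3) (V(z, d) = (z + d)*(d + √(-3 + 9*z)/3) = (d + z)*(d + √(-3 + 9*z)/3))
V(-2, -92)/((24*2683)) = ((-92)² - 92*(-2) + (⅓)*(-92)*√(-3 + 9*(-2)) + (⅓)*(-2)*√(-3 + 9*(-2)))/((24*2683)) = (8464 + 184 + (⅓)*(-92)*√(-3 - 18) + (⅓)*(-2)*√(-3 - 18))/64392 = (8464 + 184 + (⅓)*(-92)*√(-21) + (⅓)*(-2)*√(-21))*(1/64392) = (8464 + 184 + (⅓)*(-92)*(I*√21) + (⅓)*(-2)*(I*√21))*(1/64392) = (8464 + 184 - 92*I*√21/3 - 2*I*√21/3)*(1/64392) = (8648 - 94*I*√21/3)*(1/64392) = 1081/8049 - 47*I*√21/96588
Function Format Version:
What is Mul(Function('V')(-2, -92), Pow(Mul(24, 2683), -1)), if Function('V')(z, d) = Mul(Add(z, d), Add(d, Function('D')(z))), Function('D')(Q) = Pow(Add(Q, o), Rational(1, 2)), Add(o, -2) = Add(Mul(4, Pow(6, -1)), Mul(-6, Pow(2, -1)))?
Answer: Add(Rational(1081, 8049), Mul(Rational(-47, 96588), I, Pow(21, Rational(1, 2)))) ≈ Add(0.13430, Mul(-0.0022299, I))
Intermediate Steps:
o = Rational(-1, 3) (o = Add(2, Add(Mul(4, Pow(6, -1)), Mul(-6, Pow(2, -1)))) = Add(2, Add(Mul(4, Rational(1, 6)), Mul(-6, Rational(1, 2)))) = Add(2, Add(Rational(2, 3), -3)) = Add(2, Rational(-7, 3)) = Rational(-1, 3) ≈ -0.33333)
Function('D')(Q) = Pow(Add(Rational(-1, 3), Q), Rational(1, 2)) (Function('D')(Q) = Pow(Add(Q, Rational(-1, 3)), Rational(1, 2)) = Pow(Add(Rational(-1, 3), Q), Rational(1, 2)))
Function('V')(z, d) = Mul(Add(d, z), Add(d, Mul(Rational(1, 3), Pow(Add(-3, Mul(9, z)), Rational(1, 2))))) (Function('V')(z, d) = Mul(Add(z, d), Add(d, Mul(Rational(1, 3), Pow(Add(-3, Mul(9, z)), Rational(1, 2))))) = Mul(Add(d, z), Add(d, Mul(Rational(1, 3), Pow(Add(-3, Mul(9, z)), Rational(1, 2))))))
Mul(Function('V')(-2, -92), Pow(Mul(24, 2683), -1)) = Mul(Add(Pow(-92, 2), Mul(-92, -2), Mul(Rational(1, 3), -92, Pow(Add(-3, Mul(9, -2)), Rational(1, 2))), Mul(Rational(1, 3), -2, Pow(Add(-3, Mul(9, -2)), Rational(1, 2)))), Pow(Mul(24, 2683), -1)) = Mul(Add(8464, 184, Mul(Rational(1, 3), -92, Pow(Add(-3, -18), Rational(1, 2))), Mul(Rational(1, 3), -2, Pow(Add(-3, -18), Rational(1, 2)))), Pow(64392, -1)) = Mul(Add(8464, 184, Mul(Rational(1, 3), -92, Pow(-21, Rational(1, 2))), Mul(Rational(1, 3), -2, Pow(-21, Rational(1, 2)))), Rational(1, 64392)) = Mul(Add(8464, 184, Mul(Rational(1, 3), -92, Mul(I, Pow(21, Rational(1, 2)))), Mul(Rational(1, 3), -2, Mul(I, Pow(21, Rational(1, 2))))), Rational(1, 64392)) = Mul(Add(8464, 184, Mul(Rational(-92, 3), I, Pow(21, Rational(1, 2))), Mul(Rational(-2, 3), I, Pow(21, Rational(1, 2)))), Rational(1, 64392)) = Mul(Add(8648, Mul(Rational(-94, 3), I, Pow(21, Rational(1, 2)))), Rational(1, 64392)) = Add(Rational(1081, 8049), Mul(Rational(-47, 96588), I, Pow(21, Rational(1, 2))))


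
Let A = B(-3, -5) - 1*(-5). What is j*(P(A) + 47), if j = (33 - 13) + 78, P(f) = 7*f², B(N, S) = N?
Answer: 7350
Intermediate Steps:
A = 2 (A = -3 - 1*(-5) = -3 + 5 = 2)
j = 98 (j = 20 + 78 = 98)
j*(P(A) + 47) = 98*(7*2² + 47) = 98*(7*4 + 47) = 98*(28 + 47) = 98*75 = 7350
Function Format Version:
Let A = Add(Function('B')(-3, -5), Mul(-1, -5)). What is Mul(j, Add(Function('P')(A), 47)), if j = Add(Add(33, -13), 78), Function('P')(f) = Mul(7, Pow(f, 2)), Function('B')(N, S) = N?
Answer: 7350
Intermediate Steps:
A = 2 (A = Add(-3, Mul(-1, -5)) = Add(-3, 5) = 2)
j = 98 (j = Add(20, 78) = 98)
Mul(j, Add(Function('P')(A), 47)) = Mul(98, Add(Mul(7, Pow(2, 2)), 47)) = Mul(98, Add(Mul(7, 4), 47)) = Mul(98, Add(28, 47)) = Mul(98, 75) = 7350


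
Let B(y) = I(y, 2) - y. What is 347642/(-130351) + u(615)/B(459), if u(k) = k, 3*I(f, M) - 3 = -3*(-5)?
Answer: -79215897/19683001 ≈ -4.0246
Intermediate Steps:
I(f, M) = 6 (I(f, M) = 1 + (-3*(-5))/3 = 1 + (⅓)*15 = 1 + 5 = 6)
B(y) = 6 - y
347642/(-130351) + u(615)/B(459) = 347642/(-130351) + 615/(6 - 1*459) = 347642*(-1/130351) + 615/(6 - 459) = -347642/130351 + 615/(-453) = -347642/130351 + 615*(-1/453) = -347642/130351 - 205/151 = -79215897/19683001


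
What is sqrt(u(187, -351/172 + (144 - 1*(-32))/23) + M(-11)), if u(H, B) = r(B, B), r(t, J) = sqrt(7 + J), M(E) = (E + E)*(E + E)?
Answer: sqrt(1893642256 + 1978*sqrt(49342199))/1978 ≈ 22.081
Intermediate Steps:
M(E) = 4*E**2 (M(E) = (2*E)*(2*E) = 4*E**2)
u(H, B) = sqrt(7 + B)
sqrt(u(187, -351/172 + (144 - 1*(-32))/23) + M(-11)) = sqrt(sqrt(7 + (-351/172 + (144 - 1*(-32))/23)) + 4*(-11)**2) = sqrt(sqrt(7 + (-351*1/172 + (144 + 32)*(1/23))) + 4*121) = sqrt(sqrt(7 + (-351/172 + 176*(1/23))) + 484) = sqrt(sqrt(7 + (-351/172 + 176/23)) + 484) = sqrt(sqrt(7 + 22199/3956) + 484) = sqrt(sqrt(49891/3956) + 484) = sqrt(sqrt(49342199)/1978 + 484) = sqrt(484 + sqrt(49342199)/1978)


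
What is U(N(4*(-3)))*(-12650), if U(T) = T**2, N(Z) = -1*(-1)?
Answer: -12650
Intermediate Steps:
N(Z) = 1
U(N(4*(-3)))*(-12650) = 1**2*(-12650) = 1*(-12650) = -12650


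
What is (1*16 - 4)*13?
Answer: 156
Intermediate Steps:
(1*16 - 4)*13 = (16 - 4)*13 = 12*13 = 156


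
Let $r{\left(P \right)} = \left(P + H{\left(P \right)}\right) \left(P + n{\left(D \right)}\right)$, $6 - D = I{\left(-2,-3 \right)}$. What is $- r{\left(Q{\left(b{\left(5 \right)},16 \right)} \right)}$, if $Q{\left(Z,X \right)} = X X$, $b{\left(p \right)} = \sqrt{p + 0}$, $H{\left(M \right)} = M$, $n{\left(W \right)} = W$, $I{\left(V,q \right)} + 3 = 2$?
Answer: $-134656$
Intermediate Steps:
$I{\left(V,q \right)} = -1$ ($I{\left(V,q \right)} = -3 + 2 = -1$)
$D = 7$ ($D = 6 - -1 = 6 + 1 = 7$)
$b{\left(p \right)} = \sqrt{p}$
$Q{\left(Z,X \right)} = X^{2}$
$r{\left(P \right)} = 2 P \left(7 + P\right)$ ($r{\left(P \right)} = \left(P + P\right) \left(P + 7\right) = 2 P \left(7 + P\right)$)
$- r{\left(Q{\left(b{\left(5 \right)},16 \right)} \right)} = - 2 \cdot 16^{2} \left(7 + 16^{2}\right) = - 2 \cdot 256 \left(7 + 256\right) = - 2 \cdot 256 \cdot 263 = \left(-1\right) 134656 = -134656$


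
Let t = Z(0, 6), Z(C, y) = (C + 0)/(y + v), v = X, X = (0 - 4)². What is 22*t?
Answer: 0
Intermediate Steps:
X = 16 (X = (-4)² = 16)
v = 16
Z(C, y) = C/(16 + y) (Z(C, y) = (C + 0)/(y + 16) = C/(16 + y))
t = 0 (t = 0/(16 + 6) = 0/22 = 0*(1/22) = 0)
22*t = 22*0 = 0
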